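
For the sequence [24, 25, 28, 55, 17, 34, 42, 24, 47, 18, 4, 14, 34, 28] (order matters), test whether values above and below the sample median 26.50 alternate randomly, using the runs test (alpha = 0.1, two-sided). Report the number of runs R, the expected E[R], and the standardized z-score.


Step 1: Compute median = 26.50; label A = above, B = below.
Labels in order: BBAABAABABBBAA  (n_A = 7, n_B = 7)
Step 2: Count runs R = 8.
Step 3: Under H0 (random ordering), E[R] = 2*n_A*n_B/(n_A+n_B) + 1 = 2*7*7/14 + 1 = 8.0000.
        Var[R] = 2*n_A*n_B*(2*n_A*n_B - n_A - n_B) / ((n_A+n_B)^2 * (n_A+n_B-1)) = 8232/2548 = 3.2308.
        SD[R] = 1.7974.
Step 4: R = E[R], so z = 0 with no continuity correction.
Step 5: Two-sided p-value via normal approximation = 2*(1 - Phi(|z|)) = 1.000000.
Step 6: alpha = 0.1. fail to reject H0.

R = 8, z = 0.0000, p = 1.000000, fail to reject H0.


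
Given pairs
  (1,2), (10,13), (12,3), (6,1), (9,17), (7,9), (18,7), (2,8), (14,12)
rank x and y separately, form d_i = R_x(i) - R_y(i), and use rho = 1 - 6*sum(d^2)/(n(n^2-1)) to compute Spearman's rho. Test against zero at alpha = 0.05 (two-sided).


Step 1: Rank x and y separately (midranks; no ties here).
rank(x): 1->1, 10->6, 12->7, 6->3, 9->5, 7->4, 18->9, 2->2, 14->8
rank(y): 2->2, 13->8, 3->3, 1->1, 17->9, 9->6, 7->4, 8->5, 12->7
Step 2: d_i = R_x(i) - R_y(i); compute d_i^2.
  (1-2)^2=1, (6-8)^2=4, (7-3)^2=16, (3-1)^2=4, (5-9)^2=16, (4-6)^2=4, (9-4)^2=25, (2-5)^2=9, (8-7)^2=1
sum(d^2) = 80.
Step 3: rho = 1 - 6*80 / (9*(9^2 - 1)) = 1 - 480/720 = 0.333333.
Step 4: Under H0, t = rho * sqrt((n-2)/(1-rho^2)) = 0.9354 ~ t(7).
Step 5: Two-sided p-value from the t-distribution with 7 df = 0.380713.
Step 6: alpha = 0.05. fail to reject H0.

rho = 0.3333, p = 0.380713, fail to reject H0 at alpha = 0.05.


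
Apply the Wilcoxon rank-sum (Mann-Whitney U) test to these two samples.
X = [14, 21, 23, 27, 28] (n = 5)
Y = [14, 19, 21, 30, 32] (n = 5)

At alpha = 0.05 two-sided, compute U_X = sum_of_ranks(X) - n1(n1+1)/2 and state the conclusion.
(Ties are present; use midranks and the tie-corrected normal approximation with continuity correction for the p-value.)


Step 1: Combine and sort all 10 observations; assign midranks.
sorted (value, group): (14,X), (14,Y), (19,Y), (21,X), (21,Y), (23,X), (27,X), (28,X), (30,Y), (32,Y)
ranks: 14->1.5, 14->1.5, 19->3, 21->4.5, 21->4.5, 23->6, 27->7, 28->8, 30->9, 32->10
Step 2: Rank sum for X: R1 = 1.5 + 4.5 + 6 + 7 + 8 = 27.
Step 3: U_X = R1 - n1(n1+1)/2 = 27 - 5*6/2 = 27 - 15 = 12.
       U_Y = n1*n2 - U_X = 25 - 12 = 13.
Step 4: Ties are present, so use the tie-corrected normal approximation (with continuity correction) for the p-value.
Step 5: p-value = 1.000000; compare to alpha = 0.05. fail to reject H0.

U_X = 12, p = 1.000000, fail to reject H0 at alpha = 0.05.


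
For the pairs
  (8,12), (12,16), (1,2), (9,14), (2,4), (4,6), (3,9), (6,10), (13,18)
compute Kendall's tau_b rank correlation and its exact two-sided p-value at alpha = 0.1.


Step 1: Enumerate the 36 unordered pairs (i,j) with i<j and classify each by sign(x_j-x_i) * sign(y_j-y_i).
  (1,2):dx=+4,dy=+4->C; (1,3):dx=-7,dy=-10->C; (1,4):dx=+1,dy=+2->C; (1,5):dx=-6,dy=-8->C
  (1,6):dx=-4,dy=-6->C; (1,7):dx=-5,dy=-3->C; (1,8):dx=-2,dy=-2->C; (1,9):dx=+5,dy=+6->C
  (2,3):dx=-11,dy=-14->C; (2,4):dx=-3,dy=-2->C; (2,5):dx=-10,dy=-12->C; (2,6):dx=-8,dy=-10->C
  (2,7):dx=-9,dy=-7->C; (2,8):dx=-6,dy=-6->C; (2,9):dx=+1,dy=+2->C; (3,4):dx=+8,dy=+12->C
  (3,5):dx=+1,dy=+2->C; (3,6):dx=+3,dy=+4->C; (3,7):dx=+2,dy=+7->C; (3,8):dx=+5,dy=+8->C
  (3,9):dx=+12,dy=+16->C; (4,5):dx=-7,dy=-10->C; (4,6):dx=-5,dy=-8->C; (4,7):dx=-6,dy=-5->C
  (4,8):dx=-3,dy=-4->C; (4,9):dx=+4,dy=+4->C; (5,6):dx=+2,dy=+2->C; (5,7):dx=+1,dy=+5->C
  (5,8):dx=+4,dy=+6->C; (5,9):dx=+11,dy=+14->C; (6,7):dx=-1,dy=+3->D; (6,8):dx=+2,dy=+4->C
  (6,9):dx=+9,dy=+12->C; (7,8):dx=+3,dy=+1->C; (7,9):dx=+10,dy=+9->C; (8,9):dx=+7,dy=+8->C
Step 2: C = 35, D = 1, total pairs = 36.
Step 3: tau = (C - D)/(n(n-1)/2) = (35 - 1)/36 = 0.944444.
Step 4: Exact two-sided p-value (enumerate n! = 362880 permutations of y under H0): p = 0.000050.
Step 5: alpha = 0.1. reject H0.

tau_b = 0.9444 (C=35, D=1), p = 0.000050, reject H0.


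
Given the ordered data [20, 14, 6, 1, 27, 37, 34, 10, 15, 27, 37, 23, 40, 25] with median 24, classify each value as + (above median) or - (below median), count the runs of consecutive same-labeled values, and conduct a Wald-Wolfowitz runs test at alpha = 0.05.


Step 1: Compute median = 24; label A = above, B = below.
Labels in order: BBBBAAABBAABAA  (n_A = 7, n_B = 7)
Step 2: Count runs R = 6.
Step 3: Under H0 (random ordering), E[R] = 2*n_A*n_B/(n_A+n_B) + 1 = 2*7*7/14 + 1 = 8.0000.
        Var[R] = 2*n_A*n_B*(2*n_A*n_B - n_A - n_B) / ((n_A+n_B)^2 * (n_A+n_B-1)) = 8232/2548 = 3.2308.
        SD[R] = 1.7974.
Step 4: Continuity-corrected z = (R + 0.5 - E[R]) / SD[R] = (6 + 0.5 - 8.0000) / 1.7974 = -0.8345.
Step 5: Two-sided p-value via normal approximation = 2*(1 - Phi(|z|)) = 0.403986.
Step 6: alpha = 0.05. fail to reject H0.

R = 6, z = -0.8345, p = 0.403986, fail to reject H0.


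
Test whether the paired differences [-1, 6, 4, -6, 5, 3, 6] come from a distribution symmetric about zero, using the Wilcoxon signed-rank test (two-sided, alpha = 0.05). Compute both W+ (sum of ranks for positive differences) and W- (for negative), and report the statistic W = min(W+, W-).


Step 1: Drop any zero differences (none here) and take |d_i|.
|d| = [1, 6, 4, 6, 5, 3, 6]
Step 2: Midrank |d_i| (ties get averaged ranks).
ranks: |1|->1, |6|->6, |4|->3, |6|->6, |5|->4, |3|->2, |6|->6
Step 3: Attach original signs; sum ranks with positive sign and with negative sign.
W+ = 6 + 3 + 4 + 2 + 6 = 21
W- = 1 + 6 = 7
(Check: W+ + W- = 28 should equal n(n+1)/2 = 28.)
Step 4: Test statistic W = min(W+, W-) = 7.
Step 5: Ties in |d|, so use the tie-corrected normal approximation.
        E[W] = n(n+1)/4 = 7*8/4 = 14.
        Tie groups: |d|=6 (t=3); sum(t^3 - t) = 24.
        Var[W] = n(n+1)(2n+1)/24 - sum(t^3-t)/48 = 840/24 - 24/48 = 34.5.
        z = (W - E[W]) / sqrt(Var[W]) = (7 - 14) / 5.8737 = -1.1918.
        Two-sided p = 2*Phi(z) = 0.233356.
Step 6: alpha = 0.05. fail to reject H0.

W+ = 21, W- = 7, W = min = 7, p = 0.233356, fail to reject H0.


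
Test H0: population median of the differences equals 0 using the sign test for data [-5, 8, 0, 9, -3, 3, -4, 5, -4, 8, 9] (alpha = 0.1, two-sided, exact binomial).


Step 1: Discard zero differences. Original n = 11; n_eff = number of nonzero differences = 10.
Nonzero differences (with sign): -5, +8, +9, -3, +3, -4, +5, -4, +8, +9
Step 2: Count signs: positive = 6, negative = 4.
Step 3: Under H0: P(positive) = 0.5, so the number of positives S ~ Bin(10, 0.5).
Step 4: Two-sided exact p-value = sum of Bin(10,0.5) probabilities at or below the observed probability = 0.753906.
Step 5: alpha = 0.1. fail to reject H0.

n_eff = 10, pos = 6, neg = 4, p = 0.753906, fail to reject H0.


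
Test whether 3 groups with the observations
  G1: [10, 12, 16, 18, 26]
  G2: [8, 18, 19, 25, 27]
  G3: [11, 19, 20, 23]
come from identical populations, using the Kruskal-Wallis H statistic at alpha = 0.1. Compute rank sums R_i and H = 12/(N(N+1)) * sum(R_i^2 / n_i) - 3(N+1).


Step 1: Combine all N = 14 observations and assign midranks.
sorted (value, group, rank): (8,G2,1), (10,G1,2), (11,G3,3), (12,G1,4), (16,G1,5), (18,G1,6.5), (18,G2,6.5), (19,G2,8.5), (19,G3,8.5), (20,G3,10), (23,G3,11), (25,G2,12), (26,G1,13), (27,G2,14)
Step 2: Sum ranks within each group.
R_1 = 30.5 (n_1 = 5)
R_2 = 42 (n_2 = 5)
R_3 = 32.5 (n_3 = 4)
Step 3: H = 12/(N(N+1)) * sum(R_i^2/n_i) - 3(N+1)
     = 12/(14*15) * (30.5^2/5 + 42^2/5 + 32.5^2/4) - 3*15
     = 0.057143 * 802.913 - 45
     = 0.880714.
Step 4: Ties present; correction factor C = 1 - 12/(14^3 - 14) = 0.995604. Corrected H = 0.880714 / 0.995604 = 0.884603.
Step 5: Under H0, H ~ chi^2(2); p-value = 0.642556.
Step 6: alpha = 0.1. fail to reject H0.

H = 0.8846, df = 2, p = 0.642556, fail to reject H0.


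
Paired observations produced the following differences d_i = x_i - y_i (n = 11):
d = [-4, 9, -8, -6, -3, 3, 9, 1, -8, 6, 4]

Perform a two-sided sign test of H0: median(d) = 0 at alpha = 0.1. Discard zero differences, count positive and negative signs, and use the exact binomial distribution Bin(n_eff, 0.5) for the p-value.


Step 1: Discard zero differences. Original n = 11; n_eff = number of nonzero differences = 11.
Nonzero differences (with sign): -4, +9, -8, -6, -3, +3, +9, +1, -8, +6, +4
Step 2: Count signs: positive = 6, negative = 5.
Step 3: Under H0: P(positive) = 0.5, so the number of positives S ~ Bin(11, 0.5).
Step 4: Two-sided exact p-value = sum of Bin(11,0.5) probabilities at or below the observed probability = 1.000000.
Step 5: alpha = 0.1. fail to reject H0.

n_eff = 11, pos = 6, neg = 5, p = 1.000000, fail to reject H0.


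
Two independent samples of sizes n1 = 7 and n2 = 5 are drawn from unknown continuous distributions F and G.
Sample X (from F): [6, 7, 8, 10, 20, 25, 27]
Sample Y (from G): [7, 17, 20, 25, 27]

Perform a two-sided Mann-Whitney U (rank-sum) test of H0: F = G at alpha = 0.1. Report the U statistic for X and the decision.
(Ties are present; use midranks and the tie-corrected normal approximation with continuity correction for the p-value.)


Step 1: Combine and sort all 12 observations; assign midranks.
sorted (value, group): (6,X), (7,X), (7,Y), (8,X), (10,X), (17,Y), (20,X), (20,Y), (25,X), (25,Y), (27,X), (27,Y)
ranks: 6->1, 7->2.5, 7->2.5, 8->4, 10->5, 17->6, 20->7.5, 20->7.5, 25->9.5, 25->9.5, 27->11.5, 27->11.5
Step 2: Rank sum for X: R1 = 1 + 2.5 + 4 + 5 + 7.5 + 9.5 + 11.5 = 41.
Step 3: U_X = R1 - n1(n1+1)/2 = 41 - 7*8/2 = 41 - 28 = 13.
       U_Y = n1*n2 - U_X = 35 - 13 = 22.
Step 4: Ties are present, so use the tie-corrected normal approximation (with continuity correction) for the p-value.
Step 5: p-value = 0.512990; compare to alpha = 0.1. fail to reject H0.

U_X = 13, p = 0.512990, fail to reject H0 at alpha = 0.1.


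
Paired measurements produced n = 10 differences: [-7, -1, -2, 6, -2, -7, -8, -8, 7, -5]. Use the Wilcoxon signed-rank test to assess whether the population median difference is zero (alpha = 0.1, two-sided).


Step 1: Drop any zero differences (none here) and take |d_i|.
|d| = [7, 1, 2, 6, 2, 7, 8, 8, 7, 5]
Step 2: Midrank |d_i| (ties get averaged ranks).
ranks: |7|->7, |1|->1, |2|->2.5, |6|->5, |2|->2.5, |7|->7, |8|->9.5, |8|->9.5, |7|->7, |5|->4
Step 3: Attach original signs; sum ranks with positive sign and with negative sign.
W+ = 5 + 7 = 12
W- = 7 + 1 + 2.5 + 2.5 + 7 + 9.5 + 9.5 + 4 = 43
(Check: W+ + W- = 55 should equal n(n+1)/2 = 55.)
Step 4: Test statistic W = min(W+, W-) = 12.
Step 5: Ties in |d|, so use the tie-corrected normal approximation.
        E[W] = n(n+1)/4 = 10*11/4 = 27.5.
        Tie groups: |d|=2 (t=2), |d|=7 (t=3), |d|=8 (t=2); sum(t^3 - t) = 36.
        Var[W] = n(n+1)(2n+1)/24 - sum(t^3-t)/48 = 2310/24 - 36/48 = 95.5.
        z = (W - E[W]) / sqrt(Var[W]) = (12 - 27.5) / 9.7724 = -1.5861.
        Two-sided p = 2*Phi(z) = 0.112717.
Step 6: alpha = 0.1. fail to reject H0.

W+ = 12, W- = 43, W = min = 12, p = 0.112717, fail to reject H0.


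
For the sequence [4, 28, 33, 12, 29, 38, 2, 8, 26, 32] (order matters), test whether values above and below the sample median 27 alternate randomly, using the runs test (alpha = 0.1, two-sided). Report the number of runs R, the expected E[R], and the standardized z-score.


Step 1: Compute median = 27; label A = above, B = below.
Labels in order: BAABAABBBA  (n_A = 5, n_B = 5)
Step 2: Count runs R = 6.
Step 3: Under H0 (random ordering), E[R] = 2*n_A*n_B/(n_A+n_B) + 1 = 2*5*5/10 + 1 = 6.0000.
        Var[R] = 2*n_A*n_B*(2*n_A*n_B - n_A - n_B) / ((n_A+n_B)^2 * (n_A+n_B-1)) = 2000/900 = 2.2222.
        SD[R] = 1.4907.
Step 4: R = E[R], so z = 0 with no continuity correction.
Step 5: Two-sided p-value via normal approximation = 2*(1 - Phi(|z|)) = 1.000000.
Step 6: alpha = 0.1. fail to reject H0.

R = 6, z = 0.0000, p = 1.000000, fail to reject H0.


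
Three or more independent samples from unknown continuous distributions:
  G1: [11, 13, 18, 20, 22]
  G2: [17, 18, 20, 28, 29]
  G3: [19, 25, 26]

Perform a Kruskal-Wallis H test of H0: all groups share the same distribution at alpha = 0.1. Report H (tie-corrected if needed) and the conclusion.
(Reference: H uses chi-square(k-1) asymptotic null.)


Step 1: Combine all N = 13 observations and assign midranks.
sorted (value, group, rank): (11,G1,1), (13,G1,2), (17,G2,3), (18,G1,4.5), (18,G2,4.5), (19,G3,6), (20,G1,7.5), (20,G2,7.5), (22,G1,9), (25,G3,10), (26,G3,11), (28,G2,12), (29,G2,13)
Step 2: Sum ranks within each group.
R_1 = 24 (n_1 = 5)
R_2 = 40 (n_2 = 5)
R_3 = 27 (n_3 = 3)
Step 3: H = 12/(N(N+1)) * sum(R_i^2/n_i) - 3(N+1)
     = 12/(13*14) * (24^2/5 + 40^2/5 + 27^2/3) - 3*14
     = 0.065934 * 678.2 - 42
     = 2.716484.
Step 4: Ties present; correction factor C = 1 - 12/(13^3 - 13) = 0.994505. Corrected H = 2.716484 / 0.994505 = 2.731492.
Step 5: Under H0, H ~ chi^2(2); p-value = 0.255190.
Step 6: alpha = 0.1. fail to reject H0.

H = 2.7315, df = 2, p = 0.255190, fail to reject H0.


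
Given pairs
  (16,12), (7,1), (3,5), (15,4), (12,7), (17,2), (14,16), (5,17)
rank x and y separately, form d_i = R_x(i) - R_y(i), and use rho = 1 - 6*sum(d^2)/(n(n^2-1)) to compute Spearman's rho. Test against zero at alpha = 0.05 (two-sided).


Step 1: Rank x and y separately (midranks; no ties here).
rank(x): 16->7, 7->3, 3->1, 15->6, 12->4, 17->8, 14->5, 5->2
rank(y): 12->6, 1->1, 5->4, 4->3, 7->5, 2->2, 16->7, 17->8
Step 2: d_i = R_x(i) - R_y(i); compute d_i^2.
  (7-6)^2=1, (3-1)^2=4, (1-4)^2=9, (6-3)^2=9, (4-5)^2=1, (8-2)^2=36, (5-7)^2=4, (2-8)^2=36
sum(d^2) = 100.
Step 3: rho = 1 - 6*100 / (8*(8^2 - 1)) = 1 - 600/504 = -0.190476.
Step 4: Under H0, t = rho * sqrt((n-2)/(1-rho^2)) = -0.4753 ~ t(6).
Step 5: Two-sided p-value from the t-distribution with 6 df = 0.651401.
Step 6: alpha = 0.05. fail to reject H0.

rho = -0.1905, p = 0.651401, fail to reject H0 at alpha = 0.05.


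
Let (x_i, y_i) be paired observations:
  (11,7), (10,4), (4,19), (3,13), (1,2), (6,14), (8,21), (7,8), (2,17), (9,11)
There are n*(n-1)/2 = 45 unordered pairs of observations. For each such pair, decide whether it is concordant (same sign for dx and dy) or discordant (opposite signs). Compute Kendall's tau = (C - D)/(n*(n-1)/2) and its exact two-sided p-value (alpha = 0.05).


Step 1: Enumerate the 45 unordered pairs (i,j) with i<j and classify each by sign(x_j-x_i) * sign(y_j-y_i).
  (1,2):dx=-1,dy=-3->C; (1,3):dx=-7,dy=+12->D; (1,4):dx=-8,dy=+6->D; (1,5):dx=-10,dy=-5->C
  (1,6):dx=-5,dy=+7->D; (1,7):dx=-3,dy=+14->D; (1,8):dx=-4,dy=+1->D; (1,9):dx=-9,dy=+10->D
  (1,10):dx=-2,dy=+4->D; (2,3):dx=-6,dy=+15->D; (2,4):dx=-7,dy=+9->D; (2,5):dx=-9,dy=-2->C
  (2,6):dx=-4,dy=+10->D; (2,7):dx=-2,dy=+17->D; (2,8):dx=-3,dy=+4->D; (2,9):dx=-8,dy=+13->D
  (2,10):dx=-1,dy=+7->D; (3,4):dx=-1,dy=-6->C; (3,5):dx=-3,dy=-17->C; (3,6):dx=+2,dy=-5->D
  (3,7):dx=+4,dy=+2->C; (3,8):dx=+3,dy=-11->D; (3,9):dx=-2,dy=-2->C; (3,10):dx=+5,dy=-8->D
  (4,5):dx=-2,dy=-11->C; (4,6):dx=+3,dy=+1->C; (4,7):dx=+5,dy=+8->C; (4,8):dx=+4,dy=-5->D
  (4,9):dx=-1,dy=+4->D; (4,10):dx=+6,dy=-2->D; (5,6):dx=+5,dy=+12->C; (5,7):dx=+7,dy=+19->C
  (5,8):dx=+6,dy=+6->C; (5,9):dx=+1,dy=+15->C; (5,10):dx=+8,dy=+9->C; (6,7):dx=+2,dy=+7->C
  (6,8):dx=+1,dy=-6->D; (6,9):dx=-4,dy=+3->D; (6,10):dx=+3,dy=-3->D; (7,8):dx=-1,dy=-13->C
  (7,9):dx=-6,dy=-4->C; (7,10):dx=+1,dy=-10->D; (8,9):dx=-5,dy=+9->D; (8,10):dx=+2,dy=+3->C
  (9,10):dx=+7,dy=-6->D
Step 2: C = 19, D = 26, total pairs = 45.
Step 3: tau = (C - D)/(n(n-1)/2) = (19 - 26)/45 = -0.155556.
Step 4: Exact two-sided p-value (enumerate n! = 3628800 permutations of y under H0): p = 0.600654.
Step 5: alpha = 0.05. fail to reject H0.

tau_b = -0.1556 (C=19, D=26), p = 0.600654, fail to reject H0.


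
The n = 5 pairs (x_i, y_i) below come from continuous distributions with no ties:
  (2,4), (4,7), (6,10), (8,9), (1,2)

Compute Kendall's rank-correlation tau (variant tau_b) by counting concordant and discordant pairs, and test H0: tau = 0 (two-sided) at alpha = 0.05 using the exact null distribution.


Step 1: Enumerate the 10 unordered pairs (i,j) with i<j and classify each by sign(x_j-x_i) * sign(y_j-y_i).
  (1,2):dx=+2,dy=+3->C; (1,3):dx=+4,dy=+6->C; (1,4):dx=+6,dy=+5->C; (1,5):dx=-1,dy=-2->C
  (2,3):dx=+2,dy=+3->C; (2,4):dx=+4,dy=+2->C; (2,5):dx=-3,dy=-5->C; (3,4):dx=+2,dy=-1->D
  (3,5):dx=-5,dy=-8->C; (4,5):dx=-7,dy=-7->C
Step 2: C = 9, D = 1, total pairs = 10.
Step 3: tau = (C - D)/(n(n-1)/2) = (9 - 1)/10 = 0.800000.
Step 4: Exact two-sided p-value (enumerate n! = 120 permutations of y under H0): p = 0.083333.
Step 5: alpha = 0.05. fail to reject H0.

tau_b = 0.8000 (C=9, D=1), p = 0.083333, fail to reject H0.


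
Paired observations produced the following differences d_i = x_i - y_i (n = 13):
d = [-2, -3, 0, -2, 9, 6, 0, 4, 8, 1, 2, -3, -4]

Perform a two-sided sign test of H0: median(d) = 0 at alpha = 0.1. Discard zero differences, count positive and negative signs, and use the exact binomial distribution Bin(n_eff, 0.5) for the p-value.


Step 1: Discard zero differences. Original n = 13; n_eff = number of nonzero differences = 11.
Nonzero differences (with sign): -2, -3, -2, +9, +6, +4, +8, +1, +2, -3, -4
Step 2: Count signs: positive = 6, negative = 5.
Step 3: Under H0: P(positive) = 0.5, so the number of positives S ~ Bin(11, 0.5).
Step 4: Two-sided exact p-value = sum of Bin(11,0.5) probabilities at or below the observed probability = 1.000000.
Step 5: alpha = 0.1. fail to reject H0.

n_eff = 11, pos = 6, neg = 5, p = 1.000000, fail to reject H0.


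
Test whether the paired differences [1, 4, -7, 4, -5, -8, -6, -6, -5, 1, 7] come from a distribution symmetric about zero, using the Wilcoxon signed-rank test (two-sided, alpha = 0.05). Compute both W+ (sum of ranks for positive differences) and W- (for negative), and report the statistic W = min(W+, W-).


Step 1: Drop any zero differences (none here) and take |d_i|.
|d| = [1, 4, 7, 4, 5, 8, 6, 6, 5, 1, 7]
Step 2: Midrank |d_i| (ties get averaged ranks).
ranks: |1|->1.5, |4|->3.5, |7|->9.5, |4|->3.5, |5|->5.5, |8|->11, |6|->7.5, |6|->7.5, |5|->5.5, |1|->1.5, |7|->9.5
Step 3: Attach original signs; sum ranks with positive sign and with negative sign.
W+ = 1.5 + 3.5 + 3.5 + 1.5 + 9.5 = 19.5
W- = 9.5 + 5.5 + 11 + 7.5 + 7.5 + 5.5 = 46.5
(Check: W+ + W- = 66 should equal n(n+1)/2 = 66.)
Step 4: Test statistic W = min(W+, W-) = 19.5.
Step 5: Ties in |d|, so use the tie-corrected normal approximation.
        E[W] = n(n+1)/4 = 11*12/4 = 33.
        Tie groups: |d|=1 (t=2), |d|=4 (t=2), |d|=5 (t=2), |d|=6 (t=2), |d|=7 (t=2); sum(t^3 - t) = 30.
        Var[W] = n(n+1)(2n+1)/24 - sum(t^3-t)/48 = 3036/24 - 30/48 = 125.875.
        z = (W - E[W]) / sqrt(Var[W]) = (19.5 - 33) / 11.2194 = -1.2033.
        Two-sided p = 2*Phi(z) = 0.228871.
Step 6: alpha = 0.05. fail to reject H0.

W+ = 19.5, W- = 46.5, W = min = 19.5, p = 0.228871, fail to reject H0.


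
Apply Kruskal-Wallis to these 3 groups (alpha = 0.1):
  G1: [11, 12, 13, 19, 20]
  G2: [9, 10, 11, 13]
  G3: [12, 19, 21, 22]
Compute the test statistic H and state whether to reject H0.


Step 1: Combine all N = 13 observations and assign midranks.
sorted (value, group, rank): (9,G2,1), (10,G2,2), (11,G1,3.5), (11,G2,3.5), (12,G1,5.5), (12,G3,5.5), (13,G1,7.5), (13,G2,7.5), (19,G1,9.5), (19,G3,9.5), (20,G1,11), (21,G3,12), (22,G3,13)
Step 2: Sum ranks within each group.
R_1 = 37 (n_1 = 5)
R_2 = 14 (n_2 = 4)
R_3 = 40 (n_3 = 4)
Step 3: H = 12/(N(N+1)) * sum(R_i^2/n_i) - 3(N+1)
     = 12/(13*14) * (37^2/5 + 14^2/4 + 40^2/4) - 3*14
     = 0.065934 * 722.8 - 42
     = 5.657143.
Step 4: Ties present; correction factor C = 1 - 24/(13^3 - 13) = 0.989011. Corrected H = 5.657143 / 0.989011 = 5.720000.
Step 5: Under H0, H ~ chi^2(2); p-value = 0.057269.
Step 6: alpha = 0.1. reject H0.

H = 5.7200, df = 2, p = 0.057269, reject H0.


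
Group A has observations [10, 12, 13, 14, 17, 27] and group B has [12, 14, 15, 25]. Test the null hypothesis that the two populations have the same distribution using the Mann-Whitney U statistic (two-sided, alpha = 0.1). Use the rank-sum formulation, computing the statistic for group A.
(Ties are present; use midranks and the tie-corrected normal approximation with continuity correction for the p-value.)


Step 1: Combine and sort all 10 observations; assign midranks.
sorted (value, group): (10,X), (12,X), (12,Y), (13,X), (14,X), (14,Y), (15,Y), (17,X), (25,Y), (27,X)
ranks: 10->1, 12->2.5, 12->2.5, 13->4, 14->5.5, 14->5.5, 15->7, 17->8, 25->9, 27->10
Step 2: Rank sum for X: R1 = 1 + 2.5 + 4 + 5.5 + 8 + 10 = 31.
Step 3: U_X = R1 - n1(n1+1)/2 = 31 - 6*7/2 = 31 - 21 = 10.
       U_Y = n1*n2 - U_X = 24 - 10 = 14.
Step 4: Ties are present, so use the tie-corrected normal approximation (with continuity correction) for the p-value.
Step 5: p-value = 0.747637; compare to alpha = 0.1. fail to reject H0.

U_X = 10, p = 0.747637, fail to reject H0 at alpha = 0.1.


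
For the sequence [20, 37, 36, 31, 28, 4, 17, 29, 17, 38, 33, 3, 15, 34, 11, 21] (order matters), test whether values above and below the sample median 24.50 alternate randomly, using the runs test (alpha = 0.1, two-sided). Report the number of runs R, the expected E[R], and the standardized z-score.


Step 1: Compute median = 24.50; label A = above, B = below.
Labels in order: BAAAABBABAABBABB  (n_A = 8, n_B = 8)
Step 2: Count runs R = 9.
Step 3: Under H0 (random ordering), E[R] = 2*n_A*n_B/(n_A+n_B) + 1 = 2*8*8/16 + 1 = 9.0000.
        Var[R] = 2*n_A*n_B*(2*n_A*n_B - n_A - n_B) / ((n_A+n_B)^2 * (n_A+n_B-1)) = 14336/3840 = 3.7333.
        SD[R] = 1.9322.
Step 4: R = E[R], so z = 0 with no continuity correction.
Step 5: Two-sided p-value via normal approximation = 2*(1 - Phi(|z|)) = 1.000000.
Step 6: alpha = 0.1. fail to reject H0.

R = 9, z = 0.0000, p = 1.000000, fail to reject H0.


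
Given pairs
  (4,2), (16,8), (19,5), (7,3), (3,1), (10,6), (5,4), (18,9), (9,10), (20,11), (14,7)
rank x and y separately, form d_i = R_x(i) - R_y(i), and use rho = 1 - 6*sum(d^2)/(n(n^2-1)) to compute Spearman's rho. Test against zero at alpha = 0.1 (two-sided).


Step 1: Rank x and y separately (midranks; no ties here).
rank(x): 4->2, 16->8, 19->10, 7->4, 3->1, 10->6, 5->3, 18->9, 9->5, 20->11, 14->7
rank(y): 2->2, 8->8, 5->5, 3->3, 1->1, 6->6, 4->4, 9->9, 10->10, 11->11, 7->7
Step 2: d_i = R_x(i) - R_y(i); compute d_i^2.
  (2-2)^2=0, (8-8)^2=0, (10-5)^2=25, (4-3)^2=1, (1-1)^2=0, (6-6)^2=0, (3-4)^2=1, (9-9)^2=0, (5-10)^2=25, (11-11)^2=0, (7-7)^2=0
sum(d^2) = 52.
Step 3: rho = 1 - 6*52 / (11*(11^2 - 1)) = 1 - 312/1320 = 0.763636.
Step 4: Under H0, t = rho * sqrt((n-2)/(1-rho^2)) = 3.5482 ~ t(9).
Step 5: Two-sided p-value from the t-distribution with 9 df = 0.006233.
Step 6: alpha = 0.1. reject H0.

rho = 0.7636, p = 0.006233, reject H0 at alpha = 0.1.


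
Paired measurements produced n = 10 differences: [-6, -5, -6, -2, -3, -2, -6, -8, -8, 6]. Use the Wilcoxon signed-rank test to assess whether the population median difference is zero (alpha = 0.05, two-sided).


Step 1: Drop any zero differences (none here) and take |d_i|.
|d| = [6, 5, 6, 2, 3, 2, 6, 8, 8, 6]
Step 2: Midrank |d_i| (ties get averaged ranks).
ranks: |6|->6.5, |5|->4, |6|->6.5, |2|->1.5, |3|->3, |2|->1.5, |6|->6.5, |8|->9.5, |8|->9.5, |6|->6.5
Step 3: Attach original signs; sum ranks with positive sign and with negative sign.
W+ = 6.5 = 6.5
W- = 6.5 + 4 + 6.5 + 1.5 + 3 + 1.5 + 6.5 + 9.5 + 9.5 = 48.5
(Check: W+ + W- = 55 should equal n(n+1)/2 = 55.)
Step 4: Test statistic W = min(W+, W-) = 6.5.
Step 5: Ties in |d|, so use the tie-corrected normal approximation.
        E[W] = n(n+1)/4 = 10*11/4 = 27.5.
        Tie groups: |d|=2 (t=2), |d|=6 (t=4), |d|=8 (t=2); sum(t^3 - t) = 72.
        Var[W] = n(n+1)(2n+1)/24 - sum(t^3-t)/48 = 2310/24 - 72/48 = 94.75.
        z = (W - E[W]) / sqrt(Var[W]) = (6.5 - 27.5) / 9.7340 = -2.1574.
        Two-sided p = 2*Phi(z) = 0.030975.
Step 6: alpha = 0.05. reject H0.

W+ = 6.5, W- = 48.5, W = min = 6.5, p = 0.030975, reject H0.


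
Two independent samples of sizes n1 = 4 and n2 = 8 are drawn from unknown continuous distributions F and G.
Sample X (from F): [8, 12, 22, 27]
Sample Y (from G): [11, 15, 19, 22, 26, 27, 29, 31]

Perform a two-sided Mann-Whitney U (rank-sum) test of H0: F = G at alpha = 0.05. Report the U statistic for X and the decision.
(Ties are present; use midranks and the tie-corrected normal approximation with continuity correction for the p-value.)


Step 1: Combine and sort all 12 observations; assign midranks.
sorted (value, group): (8,X), (11,Y), (12,X), (15,Y), (19,Y), (22,X), (22,Y), (26,Y), (27,X), (27,Y), (29,Y), (31,Y)
ranks: 8->1, 11->2, 12->3, 15->4, 19->5, 22->6.5, 22->6.5, 26->8, 27->9.5, 27->9.5, 29->11, 31->12
Step 2: Rank sum for X: R1 = 1 + 3 + 6.5 + 9.5 = 20.
Step 3: U_X = R1 - n1(n1+1)/2 = 20 - 4*5/2 = 20 - 10 = 10.
       U_Y = n1*n2 - U_X = 32 - 10 = 22.
Step 4: Ties are present, so use the tie-corrected normal approximation (with continuity correction) for the p-value.
Step 5: p-value = 0.348547; compare to alpha = 0.05. fail to reject H0.

U_X = 10, p = 0.348547, fail to reject H0 at alpha = 0.05.


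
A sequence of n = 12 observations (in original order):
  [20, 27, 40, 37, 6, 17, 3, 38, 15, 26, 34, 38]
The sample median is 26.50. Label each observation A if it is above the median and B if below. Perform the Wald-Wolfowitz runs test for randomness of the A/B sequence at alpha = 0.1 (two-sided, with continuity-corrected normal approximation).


Step 1: Compute median = 26.50; label A = above, B = below.
Labels in order: BAAABBBABBAA  (n_A = 6, n_B = 6)
Step 2: Count runs R = 6.
Step 3: Under H0 (random ordering), E[R] = 2*n_A*n_B/(n_A+n_B) + 1 = 2*6*6/12 + 1 = 7.0000.
        Var[R] = 2*n_A*n_B*(2*n_A*n_B - n_A - n_B) / ((n_A+n_B)^2 * (n_A+n_B-1)) = 4320/1584 = 2.7273.
        SD[R] = 1.6514.
Step 4: Continuity-corrected z = (R + 0.5 - E[R]) / SD[R] = (6 + 0.5 - 7.0000) / 1.6514 = -0.3028.
Step 5: Two-sided p-value via normal approximation = 2*(1 - Phi(|z|)) = 0.762069.
Step 6: alpha = 0.1. fail to reject H0.

R = 6, z = -0.3028, p = 0.762069, fail to reject H0.


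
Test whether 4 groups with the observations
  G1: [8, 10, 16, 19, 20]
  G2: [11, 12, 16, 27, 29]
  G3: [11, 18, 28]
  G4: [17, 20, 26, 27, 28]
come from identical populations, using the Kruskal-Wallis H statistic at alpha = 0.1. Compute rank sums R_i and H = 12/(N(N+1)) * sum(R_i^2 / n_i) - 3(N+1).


Step 1: Combine all N = 18 observations and assign midranks.
sorted (value, group, rank): (8,G1,1), (10,G1,2), (11,G2,3.5), (11,G3,3.5), (12,G2,5), (16,G1,6.5), (16,G2,6.5), (17,G4,8), (18,G3,9), (19,G1,10), (20,G1,11.5), (20,G4,11.5), (26,G4,13), (27,G2,14.5), (27,G4,14.5), (28,G3,16.5), (28,G4,16.5), (29,G2,18)
Step 2: Sum ranks within each group.
R_1 = 31 (n_1 = 5)
R_2 = 47.5 (n_2 = 5)
R_3 = 29 (n_3 = 3)
R_4 = 63.5 (n_4 = 5)
Step 3: H = 12/(N(N+1)) * sum(R_i^2/n_i) - 3(N+1)
     = 12/(18*19) * (31^2/5 + 47.5^2/5 + 29^2/3 + 63.5^2/5) - 3*19
     = 0.035088 * 1730.23 - 57
     = 3.709942.
Step 4: Ties present; correction factor C = 1 - 30/(18^3 - 18) = 0.994840. Corrected H = 3.709942 / 0.994840 = 3.729184.
Step 5: Under H0, H ~ chi^2(3); p-value = 0.292231.
Step 6: alpha = 0.1. fail to reject H0.

H = 3.7292, df = 3, p = 0.292231, fail to reject H0.


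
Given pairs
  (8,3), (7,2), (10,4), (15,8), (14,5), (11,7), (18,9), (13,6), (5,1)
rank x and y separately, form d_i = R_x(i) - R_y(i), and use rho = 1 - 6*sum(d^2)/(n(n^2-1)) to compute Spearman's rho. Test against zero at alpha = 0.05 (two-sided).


Step 1: Rank x and y separately (midranks; no ties here).
rank(x): 8->3, 7->2, 10->4, 15->8, 14->7, 11->5, 18->9, 13->6, 5->1
rank(y): 3->3, 2->2, 4->4, 8->8, 5->5, 7->7, 9->9, 6->6, 1->1
Step 2: d_i = R_x(i) - R_y(i); compute d_i^2.
  (3-3)^2=0, (2-2)^2=0, (4-4)^2=0, (8-8)^2=0, (7-5)^2=4, (5-7)^2=4, (9-9)^2=0, (6-6)^2=0, (1-1)^2=0
sum(d^2) = 8.
Step 3: rho = 1 - 6*8 / (9*(9^2 - 1)) = 1 - 48/720 = 0.933333.
Step 4: Under H0, t = rho * sqrt((n-2)/(1-rho^2)) = 6.8783 ~ t(7).
Step 5: Two-sided p-value from the t-distribution with 7 df = 0.000236.
Step 6: alpha = 0.05. reject H0.

rho = 0.9333, p = 0.000236, reject H0 at alpha = 0.05.


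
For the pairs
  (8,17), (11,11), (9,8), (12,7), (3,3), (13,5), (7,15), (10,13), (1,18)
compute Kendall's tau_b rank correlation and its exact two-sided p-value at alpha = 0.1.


Step 1: Enumerate the 36 unordered pairs (i,j) with i<j and classify each by sign(x_j-x_i) * sign(y_j-y_i).
  (1,2):dx=+3,dy=-6->D; (1,3):dx=+1,dy=-9->D; (1,4):dx=+4,dy=-10->D; (1,5):dx=-5,dy=-14->C
  (1,6):dx=+5,dy=-12->D; (1,7):dx=-1,dy=-2->C; (1,8):dx=+2,dy=-4->D; (1,9):dx=-7,dy=+1->D
  (2,3):dx=-2,dy=-3->C; (2,4):dx=+1,dy=-4->D; (2,5):dx=-8,dy=-8->C; (2,6):dx=+2,dy=-6->D
  (2,7):dx=-4,dy=+4->D; (2,8):dx=-1,dy=+2->D; (2,9):dx=-10,dy=+7->D; (3,4):dx=+3,dy=-1->D
  (3,5):dx=-6,dy=-5->C; (3,6):dx=+4,dy=-3->D; (3,7):dx=-2,dy=+7->D; (3,8):dx=+1,dy=+5->C
  (3,9):dx=-8,dy=+10->D; (4,5):dx=-9,dy=-4->C; (4,6):dx=+1,dy=-2->D; (4,7):dx=-5,dy=+8->D
  (4,8):dx=-2,dy=+6->D; (4,9):dx=-11,dy=+11->D; (5,6):dx=+10,dy=+2->C; (5,7):dx=+4,dy=+12->C
  (5,8):dx=+7,dy=+10->C; (5,9):dx=-2,dy=+15->D; (6,7):dx=-6,dy=+10->D; (6,8):dx=-3,dy=+8->D
  (6,9):dx=-12,dy=+13->D; (7,8):dx=+3,dy=-2->D; (7,9):dx=-6,dy=+3->D; (8,9):dx=-9,dy=+5->D
Step 2: C = 10, D = 26, total pairs = 36.
Step 3: tau = (C - D)/(n(n-1)/2) = (10 - 26)/36 = -0.444444.
Step 4: Exact two-sided p-value (enumerate n! = 362880 permutations of y under H0): p = 0.119439.
Step 5: alpha = 0.1. fail to reject H0.

tau_b = -0.4444 (C=10, D=26), p = 0.119439, fail to reject H0.


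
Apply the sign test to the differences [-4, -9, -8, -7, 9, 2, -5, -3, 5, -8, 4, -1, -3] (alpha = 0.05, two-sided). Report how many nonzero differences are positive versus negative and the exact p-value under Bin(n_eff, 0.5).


Step 1: Discard zero differences. Original n = 13; n_eff = number of nonzero differences = 13.
Nonzero differences (with sign): -4, -9, -8, -7, +9, +2, -5, -3, +5, -8, +4, -1, -3
Step 2: Count signs: positive = 4, negative = 9.
Step 3: Under H0: P(positive) = 0.5, so the number of positives S ~ Bin(13, 0.5).
Step 4: Two-sided exact p-value = sum of Bin(13,0.5) probabilities at or below the observed probability = 0.266846.
Step 5: alpha = 0.05. fail to reject H0.

n_eff = 13, pos = 4, neg = 9, p = 0.266846, fail to reject H0.


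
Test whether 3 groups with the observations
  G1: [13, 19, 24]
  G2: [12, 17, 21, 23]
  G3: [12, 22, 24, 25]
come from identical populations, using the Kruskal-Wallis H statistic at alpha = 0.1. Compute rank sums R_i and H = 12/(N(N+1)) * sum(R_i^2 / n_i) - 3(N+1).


Step 1: Combine all N = 11 observations and assign midranks.
sorted (value, group, rank): (12,G2,1.5), (12,G3,1.5), (13,G1,3), (17,G2,4), (19,G1,5), (21,G2,6), (22,G3,7), (23,G2,8), (24,G1,9.5), (24,G3,9.5), (25,G3,11)
Step 2: Sum ranks within each group.
R_1 = 17.5 (n_1 = 3)
R_2 = 19.5 (n_2 = 4)
R_3 = 29 (n_3 = 4)
Step 3: H = 12/(N(N+1)) * sum(R_i^2/n_i) - 3(N+1)
     = 12/(11*12) * (17.5^2/3 + 19.5^2/4 + 29^2/4) - 3*12
     = 0.090909 * 407.396 - 36
     = 1.035985.
Step 4: Ties present; correction factor C = 1 - 12/(11^3 - 11) = 0.990909. Corrected H = 1.035985 / 0.990909 = 1.045489.
Step 5: Under H0, H ~ chi^2(2); p-value = 0.592891.
Step 6: alpha = 0.1. fail to reject H0.

H = 1.0455, df = 2, p = 0.592891, fail to reject H0.


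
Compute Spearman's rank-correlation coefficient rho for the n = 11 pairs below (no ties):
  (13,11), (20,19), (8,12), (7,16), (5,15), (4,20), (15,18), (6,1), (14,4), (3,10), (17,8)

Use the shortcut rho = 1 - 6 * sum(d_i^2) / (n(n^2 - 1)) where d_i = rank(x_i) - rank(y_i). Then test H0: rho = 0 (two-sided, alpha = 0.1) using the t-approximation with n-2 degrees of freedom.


Step 1: Rank x and y separately (midranks; no ties here).
rank(x): 13->7, 20->11, 8->6, 7->5, 5->3, 4->2, 15->9, 6->4, 14->8, 3->1, 17->10
rank(y): 11->5, 19->10, 12->6, 16->8, 15->7, 20->11, 18->9, 1->1, 4->2, 10->4, 8->3
Step 2: d_i = R_x(i) - R_y(i); compute d_i^2.
  (7-5)^2=4, (11-10)^2=1, (6-6)^2=0, (5-8)^2=9, (3-7)^2=16, (2-11)^2=81, (9-9)^2=0, (4-1)^2=9, (8-2)^2=36, (1-4)^2=9, (10-3)^2=49
sum(d^2) = 214.
Step 3: rho = 1 - 6*214 / (11*(11^2 - 1)) = 1 - 1284/1320 = 0.027273.
Step 4: Under H0, t = rho * sqrt((n-2)/(1-rho^2)) = 0.0818 ~ t(9).
Step 5: Two-sided p-value from the t-distribution with 9 df = 0.936558.
Step 6: alpha = 0.1. fail to reject H0.

rho = 0.0273, p = 0.936558, fail to reject H0 at alpha = 0.1.


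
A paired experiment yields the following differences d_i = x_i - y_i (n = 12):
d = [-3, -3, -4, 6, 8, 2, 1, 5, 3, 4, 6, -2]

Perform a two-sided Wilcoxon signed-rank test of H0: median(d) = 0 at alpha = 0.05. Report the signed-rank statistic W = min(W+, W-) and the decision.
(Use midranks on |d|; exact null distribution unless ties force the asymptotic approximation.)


Step 1: Drop any zero differences (none here) and take |d_i|.
|d| = [3, 3, 4, 6, 8, 2, 1, 5, 3, 4, 6, 2]
Step 2: Midrank |d_i| (ties get averaged ranks).
ranks: |3|->5, |3|->5, |4|->7.5, |6|->10.5, |8|->12, |2|->2.5, |1|->1, |5|->9, |3|->5, |4|->7.5, |6|->10.5, |2|->2.5
Step 3: Attach original signs; sum ranks with positive sign and with negative sign.
W+ = 10.5 + 12 + 2.5 + 1 + 9 + 5 + 7.5 + 10.5 = 58
W- = 5 + 5 + 7.5 + 2.5 = 20
(Check: W+ + W- = 78 should equal n(n+1)/2 = 78.)
Step 4: Test statistic W = min(W+, W-) = 20.
Step 5: Ties in |d|, so use the tie-corrected normal approximation.
        E[W] = n(n+1)/4 = 12*13/4 = 39.
        Tie groups: |d|=2 (t=2), |d|=3 (t=3), |d|=4 (t=2), |d|=6 (t=2); sum(t^3 - t) = 42.
        Var[W] = n(n+1)(2n+1)/24 - sum(t^3-t)/48 = 3900/24 - 42/48 = 161.625.
        z = (W - E[W]) / sqrt(Var[W]) = (20 - 39) / 12.7132 = -1.4945.
        Two-sided p = 2*Phi(z) = 0.135042.
Step 6: alpha = 0.05. fail to reject H0.

W+ = 58, W- = 20, W = min = 20, p = 0.135042, fail to reject H0.


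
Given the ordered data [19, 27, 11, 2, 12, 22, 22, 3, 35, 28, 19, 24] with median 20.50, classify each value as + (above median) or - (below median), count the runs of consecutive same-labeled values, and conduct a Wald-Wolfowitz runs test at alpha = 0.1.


Step 1: Compute median = 20.50; label A = above, B = below.
Labels in order: BABBBAABAABA  (n_A = 6, n_B = 6)
Step 2: Count runs R = 8.
Step 3: Under H0 (random ordering), E[R] = 2*n_A*n_B/(n_A+n_B) + 1 = 2*6*6/12 + 1 = 7.0000.
        Var[R] = 2*n_A*n_B*(2*n_A*n_B - n_A - n_B) / ((n_A+n_B)^2 * (n_A+n_B-1)) = 4320/1584 = 2.7273.
        SD[R] = 1.6514.
Step 4: Continuity-corrected z = (R - 0.5 - E[R]) / SD[R] = (8 - 0.5 - 7.0000) / 1.6514 = 0.3028.
Step 5: Two-sided p-value via normal approximation = 2*(1 - Phi(|z|)) = 0.762069.
Step 6: alpha = 0.1. fail to reject H0.

R = 8, z = 0.3028, p = 0.762069, fail to reject H0.


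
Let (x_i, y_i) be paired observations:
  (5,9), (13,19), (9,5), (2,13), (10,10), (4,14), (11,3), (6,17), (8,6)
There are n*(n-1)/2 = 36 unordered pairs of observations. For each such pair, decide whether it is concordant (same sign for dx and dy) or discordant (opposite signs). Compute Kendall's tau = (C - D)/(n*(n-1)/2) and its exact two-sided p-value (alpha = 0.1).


Step 1: Enumerate the 36 unordered pairs (i,j) with i<j and classify each by sign(x_j-x_i) * sign(y_j-y_i).
  (1,2):dx=+8,dy=+10->C; (1,3):dx=+4,dy=-4->D; (1,4):dx=-3,dy=+4->D; (1,5):dx=+5,dy=+1->C
  (1,6):dx=-1,dy=+5->D; (1,7):dx=+6,dy=-6->D; (1,8):dx=+1,dy=+8->C; (1,9):dx=+3,dy=-3->D
  (2,3):dx=-4,dy=-14->C; (2,4):dx=-11,dy=-6->C; (2,5):dx=-3,dy=-9->C; (2,6):dx=-9,dy=-5->C
  (2,7):dx=-2,dy=-16->C; (2,8):dx=-7,dy=-2->C; (2,9):dx=-5,dy=-13->C; (3,4):dx=-7,dy=+8->D
  (3,5):dx=+1,dy=+5->C; (3,6):dx=-5,dy=+9->D; (3,7):dx=+2,dy=-2->D; (3,8):dx=-3,dy=+12->D
  (3,9):dx=-1,dy=+1->D; (4,5):dx=+8,dy=-3->D; (4,6):dx=+2,dy=+1->C; (4,7):dx=+9,dy=-10->D
  (4,8):dx=+4,dy=+4->C; (4,9):dx=+6,dy=-7->D; (5,6):dx=-6,dy=+4->D; (5,7):dx=+1,dy=-7->D
  (5,8):dx=-4,dy=+7->D; (5,9):dx=-2,dy=-4->C; (6,7):dx=+7,dy=-11->D; (6,8):dx=+2,dy=+3->C
  (6,9):dx=+4,dy=-8->D; (7,8):dx=-5,dy=+14->D; (7,9):dx=-3,dy=+3->D; (8,9):dx=+2,dy=-11->D
Step 2: C = 15, D = 21, total pairs = 36.
Step 3: tau = (C - D)/(n(n-1)/2) = (15 - 21)/36 = -0.166667.
Step 4: Exact two-sided p-value (enumerate n! = 362880 permutations of y under H0): p = 0.612202.
Step 5: alpha = 0.1. fail to reject H0.

tau_b = -0.1667 (C=15, D=21), p = 0.612202, fail to reject H0.


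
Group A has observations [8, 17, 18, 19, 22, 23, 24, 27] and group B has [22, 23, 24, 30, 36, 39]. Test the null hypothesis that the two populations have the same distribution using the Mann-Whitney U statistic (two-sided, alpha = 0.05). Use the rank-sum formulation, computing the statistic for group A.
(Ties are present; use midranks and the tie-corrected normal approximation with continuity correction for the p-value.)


Step 1: Combine and sort all 14 observations; assign midranks.
sorted (value, group): (8,X), (17,X), (18,X), (19,X), (22,X), (22,Y), (23,X), (23,Y), (24,X), (24,Y), (27,X), (30,Y), (36,Y), (39,Y)
ranks: 8->1, 17->2, 18->3, 19->4, 22->5.5, 22->5.5, 23->7.5, 23->7.5, 24->9.5, 24->9.5, 27->11, 30->12, 36->13, 39->14
Step 2: Rank sum for X: R1 = 1 + 2 + 3 + 4 + 5.5 + 7.5 + 9.5 + 11 = 43.5.
Step 3: U_X = R1 - n1(n1+1)/2 = 43.5 - 8*9/2 = 43.5 - 36 = 7.5.
       U_Y = n1*n2 - U_X = 48 - 7.5 = 40.5.
Step 4: Ties are present, so use the tie-corrected normal approximation (with continuity correction) for the p-value.
Step 5: p-value = 0.038225; compare to alpha = 0.05. reject H0.

U_X = 7.5, p = 0.038225, reject H0 at alpha = 0.05.


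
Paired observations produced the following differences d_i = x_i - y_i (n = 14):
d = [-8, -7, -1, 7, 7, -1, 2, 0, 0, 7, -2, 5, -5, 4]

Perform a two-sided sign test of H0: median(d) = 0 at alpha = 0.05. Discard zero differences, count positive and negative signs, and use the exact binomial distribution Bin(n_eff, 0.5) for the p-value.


Step 1: Discard zero differences. Original n = 14; n_eff = number of nonzero differences = 12.
Nonzero differences (with sign): -8, -7, -1, +7, +7, -1, +2, +7, -2, +5, -5, +4
Step 2: Count signs: positive = 6, negative = 6.
Step 3: Under H0: P(positive) = 0.5, so the number of positives S ~ Bin(12, 0.5).
Step 4: Two-sided exact p-value = sum of Bin(12,0.5) probabilities at or below the observed probability = 1.000000.
Step 5: alpha = 0.05. fail to reject H0.

n_eff = 12, pos = 6, neg = 6, p = 1.000000, fail to reject H0.


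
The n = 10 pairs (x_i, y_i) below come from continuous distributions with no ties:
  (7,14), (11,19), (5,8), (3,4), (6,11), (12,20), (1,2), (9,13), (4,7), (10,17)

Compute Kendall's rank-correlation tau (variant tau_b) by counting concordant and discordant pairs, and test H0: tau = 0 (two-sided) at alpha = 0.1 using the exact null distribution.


Step 1: Enumerate the 45 unordered pairs (i,j) with i<j and classify each by sign(x_j-x_i) * sign(y_j-y_i).
  (1,2):dx=+4,dy=+5->C; (1,3):dx=-2,dy=-6->C; (1,4):dx=-4,dy=-10->C; (1,5):dx=-1,dy=-3->C
  (1,6):dx=+5,dy=+6->C; (1,7):dx=-6,dy=-12->C; (1,8):dx=+2,dy=-1->D; (1,9):dx=-3,dy=-7->C
  (1,10):dx=+3,dy=+3->C; (2,3):dx=-6,dy=-11->C; (2,4):dx=-8,dy=-15->C; (2,5):dx=-5,dy=-8->C
  (2,6):dx=+1,dy=+1->C; (2,7):dx=-10,dy=-17->C; (2,8):dx=-2,dy=-6->C; (2,9):dx=-7,dy=-12->C
  (2,10):dx=-1,dy=-2->C; (3,4):dx=-2,dy=-4->C; (3,5):dx=+1,dy=+3->C; (3,6):dx=+7,dy=+12->C
  (3,7):dx=-4,dy=-6->C; (3,8):dx=+4,dy=+5->C; (3,9):dx=-1,dy=-1->C; (3,10):dx=+5,dy=+9->C
  (4,5):dx=+3,dy=+7->C; (4,6):dx=+9,dy=+16->C; (4,7):dx=-2,dy=-2->C; (4,8):dx=+6,dy=+9->C
  (4,9):dx=+1,dy=+3->C; (4,10):dx=+7,dy=+13->C; (5,6):dx=+6,dy=+9->C; (5,7):dx=-5,dy=-9->C
  (5,8):dx=+3,dy=+2->C; (5,9):dx=-2,dy=-4->C; (5,10):dx=+4,dy=+6->C; (6,7):dx=-11,dy=-18->C
  (6,8):dx=-3,dy=-7->C; (6,9):dx=-8,dy=-13->C; (6,10):dx=-2,dy=-3->C; (7,8):dx=+8,dy=+11->C
  (7,9):dx=+3,dy=+5->C; (7,10):dx=+9,dy=+15->C; (8,9):dx=-5,dy=-6->C; (8,10):dx=+1,dy=+4->C
  (9,10):dx=+6,dy=+10->C
Step 2: C = 44, D = 1, total pairs = 45.
Step 3: tau = (C - D)/(n(n-1)/2) = (44 - 1)/45 = 0.955556.
Step 4: Exact two-sided p-value (enumerate n! = 3628800 permutations of y under H0): p = 0.000006.
Step 5: alpha = 0.1. reject H0.

tau_b = 0.9556 (C=44, D=1), p = 0.000006, reject H0.


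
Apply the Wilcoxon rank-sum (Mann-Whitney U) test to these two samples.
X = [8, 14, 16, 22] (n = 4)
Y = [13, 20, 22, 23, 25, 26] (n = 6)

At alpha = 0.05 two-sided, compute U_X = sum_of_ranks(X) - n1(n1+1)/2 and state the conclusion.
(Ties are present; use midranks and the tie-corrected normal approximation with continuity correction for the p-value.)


Step 1: Combine and sort all 10 observations; assign midranks.
sorted (value, group): (8,X), (13,Y), (14,X), (16,X), (20,Y), (22,X), (22,Y), (23,Y), (25,Y), (26,Y)
ranks: 8->1, 13->2, 14->3, 16->4, 20->5, 22->6.5, 22->6.5, 23->8, 25->9, 26->10
Step 2: Rank sum for X: R1 = 1 + 3 + 4 + 6.5 = 14.5.
Step 3: U_X = R1 - n1(n1+1)/2 = 14.5 - 4*5/2 = 14.5 - 10 = 4.5.
       U_Y = n1*n2 - U_X = 24 - 4.5 = 19.5.
Step 4: Ties are present, so use the tie-corrected normal approximation (with continuity correction) for the p-value.
Step 5: p-value = 0.134407; compare to alpha = 0.05. fail to reject H0.

U_X = 4.5, p = 0.134407, fail to reject H0 at alpha = 0.05.
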